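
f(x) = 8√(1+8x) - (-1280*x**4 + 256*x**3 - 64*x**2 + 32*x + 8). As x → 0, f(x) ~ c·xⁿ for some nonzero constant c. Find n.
5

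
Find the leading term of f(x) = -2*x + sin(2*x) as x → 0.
-4*x**3/3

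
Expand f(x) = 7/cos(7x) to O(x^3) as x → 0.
7 + 343*x**2/2 + O(x**3)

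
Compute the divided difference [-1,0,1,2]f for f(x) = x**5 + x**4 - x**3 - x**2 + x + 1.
6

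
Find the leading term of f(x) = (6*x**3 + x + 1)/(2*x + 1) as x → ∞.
3*x**2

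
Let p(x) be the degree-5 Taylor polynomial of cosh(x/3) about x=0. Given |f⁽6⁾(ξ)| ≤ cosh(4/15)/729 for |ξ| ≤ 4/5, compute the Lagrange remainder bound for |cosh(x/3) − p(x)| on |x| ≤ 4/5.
256*cosh(4/15)/512578125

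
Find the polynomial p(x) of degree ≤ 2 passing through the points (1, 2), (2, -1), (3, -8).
-2*x**2 + 3*x + 1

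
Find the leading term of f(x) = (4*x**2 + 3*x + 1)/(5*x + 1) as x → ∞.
4*x/5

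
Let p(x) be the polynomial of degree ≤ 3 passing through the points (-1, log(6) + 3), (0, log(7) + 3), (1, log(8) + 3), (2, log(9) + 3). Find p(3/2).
log(4*2**(7/8)*21**(11/16)/7) + 3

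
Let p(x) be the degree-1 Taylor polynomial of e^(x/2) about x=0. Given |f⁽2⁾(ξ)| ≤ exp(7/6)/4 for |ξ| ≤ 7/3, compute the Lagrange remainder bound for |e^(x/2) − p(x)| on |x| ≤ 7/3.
49*exp(7/6)/72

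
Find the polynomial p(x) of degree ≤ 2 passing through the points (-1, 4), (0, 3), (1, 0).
-x**2 - 2*x + 3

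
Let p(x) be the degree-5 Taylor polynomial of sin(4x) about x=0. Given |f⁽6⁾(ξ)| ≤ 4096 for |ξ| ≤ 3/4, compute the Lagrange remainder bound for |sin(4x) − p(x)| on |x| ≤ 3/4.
81/80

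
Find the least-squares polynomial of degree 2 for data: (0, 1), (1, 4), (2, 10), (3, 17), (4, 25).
27/35 + (207/70)x + (11/14)x²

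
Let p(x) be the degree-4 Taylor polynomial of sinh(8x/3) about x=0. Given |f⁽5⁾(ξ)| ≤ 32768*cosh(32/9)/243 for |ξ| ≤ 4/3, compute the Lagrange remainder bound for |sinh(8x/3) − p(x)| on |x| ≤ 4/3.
4194304*cosh(32/9)/885735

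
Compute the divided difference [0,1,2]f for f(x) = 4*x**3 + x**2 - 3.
13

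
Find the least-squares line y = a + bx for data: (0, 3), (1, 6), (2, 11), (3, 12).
a = 16/5, b = 16/5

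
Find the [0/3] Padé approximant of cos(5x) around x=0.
1/(25*x**2/2 + 1)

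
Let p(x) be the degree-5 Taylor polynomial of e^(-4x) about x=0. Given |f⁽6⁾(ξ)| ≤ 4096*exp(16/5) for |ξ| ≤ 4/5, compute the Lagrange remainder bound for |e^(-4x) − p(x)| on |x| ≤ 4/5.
1048576*exp(16/5)/703125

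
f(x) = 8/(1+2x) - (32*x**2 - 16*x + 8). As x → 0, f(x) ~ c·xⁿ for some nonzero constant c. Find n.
3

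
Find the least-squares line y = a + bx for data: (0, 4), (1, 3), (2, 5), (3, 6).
a = 33/10, b = 4/5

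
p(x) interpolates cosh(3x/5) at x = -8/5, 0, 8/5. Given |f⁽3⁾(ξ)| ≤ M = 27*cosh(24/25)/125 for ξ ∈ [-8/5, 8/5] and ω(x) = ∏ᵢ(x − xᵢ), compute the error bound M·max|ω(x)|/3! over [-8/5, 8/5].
512*sqrt(3)*cosh(24/25)/15625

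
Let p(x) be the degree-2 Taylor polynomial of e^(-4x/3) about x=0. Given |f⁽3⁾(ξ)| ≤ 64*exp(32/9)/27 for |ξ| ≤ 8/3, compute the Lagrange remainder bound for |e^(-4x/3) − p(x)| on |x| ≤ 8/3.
16384*exp(32/9)/2187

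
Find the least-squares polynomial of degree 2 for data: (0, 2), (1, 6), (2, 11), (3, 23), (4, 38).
82/35 + (43/70)x + (29/14)x²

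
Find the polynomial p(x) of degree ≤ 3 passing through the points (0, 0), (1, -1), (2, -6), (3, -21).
-x**3 + x**2 - x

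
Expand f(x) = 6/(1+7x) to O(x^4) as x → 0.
6 - 42*x + 294*x**2 - 2058*x**3 + O(x**4)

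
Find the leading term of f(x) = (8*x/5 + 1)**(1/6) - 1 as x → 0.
4*x/15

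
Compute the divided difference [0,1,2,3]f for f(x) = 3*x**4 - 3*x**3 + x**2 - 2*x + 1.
15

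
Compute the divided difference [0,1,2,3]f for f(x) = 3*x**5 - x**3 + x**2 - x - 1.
74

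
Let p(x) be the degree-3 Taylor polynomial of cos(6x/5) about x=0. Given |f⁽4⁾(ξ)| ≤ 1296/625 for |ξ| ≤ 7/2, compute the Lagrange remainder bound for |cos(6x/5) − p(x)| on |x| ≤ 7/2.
64827/5000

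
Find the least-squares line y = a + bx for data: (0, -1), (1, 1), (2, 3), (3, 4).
a = -4/5, b = 17/10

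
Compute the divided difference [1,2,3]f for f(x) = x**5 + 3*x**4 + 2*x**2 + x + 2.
167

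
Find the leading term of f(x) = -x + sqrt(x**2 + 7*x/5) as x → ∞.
7/10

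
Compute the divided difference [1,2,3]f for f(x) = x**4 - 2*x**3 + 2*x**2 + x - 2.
15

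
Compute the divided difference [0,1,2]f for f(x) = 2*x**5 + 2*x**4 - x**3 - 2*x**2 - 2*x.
39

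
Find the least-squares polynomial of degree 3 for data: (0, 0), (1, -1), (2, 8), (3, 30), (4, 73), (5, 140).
-5/126 + (-2725/756)x + (71/36)x² + (47/54)x³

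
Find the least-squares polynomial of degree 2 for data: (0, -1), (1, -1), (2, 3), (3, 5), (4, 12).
-38/35 + (-8/35)x + (6/7)x²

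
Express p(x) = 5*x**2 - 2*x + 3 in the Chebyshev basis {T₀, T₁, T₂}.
(11/2)T₀ + (-2)T₁ + (5/2)T₂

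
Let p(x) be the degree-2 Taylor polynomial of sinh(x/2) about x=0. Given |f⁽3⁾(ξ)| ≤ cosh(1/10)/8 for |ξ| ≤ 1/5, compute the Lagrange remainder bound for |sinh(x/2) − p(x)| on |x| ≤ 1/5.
cosh(1/10)/6000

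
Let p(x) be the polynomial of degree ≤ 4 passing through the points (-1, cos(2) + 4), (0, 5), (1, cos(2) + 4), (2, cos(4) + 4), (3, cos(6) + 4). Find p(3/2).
15*cos(4)/32 + 93*cos(2)/128 - 5*cos(6)/128 + 123/32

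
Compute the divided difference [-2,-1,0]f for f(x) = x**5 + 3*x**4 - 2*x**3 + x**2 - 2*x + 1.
13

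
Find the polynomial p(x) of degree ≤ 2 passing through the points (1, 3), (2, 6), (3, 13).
2*x**2 - 3*x + 4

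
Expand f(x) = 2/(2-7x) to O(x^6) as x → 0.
1 + 7*x/2 + 49*x**2/4 + 343*x**3/8 + 2401*x**4/16 + 16807*x**5/32 + O(x**6)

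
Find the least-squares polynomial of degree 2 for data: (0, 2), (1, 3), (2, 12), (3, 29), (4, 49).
11/7 + (-8/7)x + (23/7)x²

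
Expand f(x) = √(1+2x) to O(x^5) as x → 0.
1 + x - x**2/2 + x**3/2 - 5*x**4/8 + O(x**5)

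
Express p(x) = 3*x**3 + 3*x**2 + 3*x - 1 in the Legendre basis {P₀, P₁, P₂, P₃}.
(24/5)P₁ + (2)P₂ + (6/5)P₃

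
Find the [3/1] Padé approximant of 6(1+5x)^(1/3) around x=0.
(-250*x**3/27 + 50*x**2/3 + 30*x + 6)/(10*x/3 + 1)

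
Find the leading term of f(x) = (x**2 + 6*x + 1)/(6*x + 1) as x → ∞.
x/6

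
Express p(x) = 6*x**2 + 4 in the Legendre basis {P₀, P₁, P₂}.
(6)P₀ + (4)P₂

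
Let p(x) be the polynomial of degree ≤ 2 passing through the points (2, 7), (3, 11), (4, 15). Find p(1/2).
1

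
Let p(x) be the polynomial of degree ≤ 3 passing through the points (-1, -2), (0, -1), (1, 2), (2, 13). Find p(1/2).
-1/8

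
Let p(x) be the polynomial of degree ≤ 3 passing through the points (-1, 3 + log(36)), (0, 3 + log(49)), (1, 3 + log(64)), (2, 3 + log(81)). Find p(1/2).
3 + log(56*2**(1/4)*3**(5/8)*7**(1/8)/3)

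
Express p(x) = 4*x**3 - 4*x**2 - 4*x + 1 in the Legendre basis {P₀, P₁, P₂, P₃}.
(-1/3)P₀ + (-8/5)P₁ + (-8/3)P₂ + (8/5)P₃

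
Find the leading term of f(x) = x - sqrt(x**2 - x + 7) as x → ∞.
1/2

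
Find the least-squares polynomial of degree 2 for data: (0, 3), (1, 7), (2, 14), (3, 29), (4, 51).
122/35 + (-27/35)x + (22/7)x²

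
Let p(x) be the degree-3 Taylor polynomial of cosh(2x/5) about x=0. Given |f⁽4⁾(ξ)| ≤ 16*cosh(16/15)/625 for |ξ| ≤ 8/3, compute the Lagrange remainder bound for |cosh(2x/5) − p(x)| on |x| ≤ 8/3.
8192*cosh(16/15)/151875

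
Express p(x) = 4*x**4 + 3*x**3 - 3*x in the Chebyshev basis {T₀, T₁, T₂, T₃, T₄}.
(3/2)T₀ + (-3/4)T₁ + (2)T₂ + (3/4)T₃ + (1/2)T₄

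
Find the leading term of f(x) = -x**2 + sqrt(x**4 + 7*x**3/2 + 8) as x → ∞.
7*x/4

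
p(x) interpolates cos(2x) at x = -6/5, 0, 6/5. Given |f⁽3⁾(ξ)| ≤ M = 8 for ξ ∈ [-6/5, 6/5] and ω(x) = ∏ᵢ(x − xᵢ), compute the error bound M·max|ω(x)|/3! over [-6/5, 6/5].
64*sqrt(3)/125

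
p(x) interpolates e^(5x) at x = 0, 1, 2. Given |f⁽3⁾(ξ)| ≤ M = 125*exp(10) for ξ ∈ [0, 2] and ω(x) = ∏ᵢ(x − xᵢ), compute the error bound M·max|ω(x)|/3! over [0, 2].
125*sqrt(3)*exp(10)/27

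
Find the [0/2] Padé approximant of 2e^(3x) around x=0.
2/(9*x**2/2 - 3*x + 1)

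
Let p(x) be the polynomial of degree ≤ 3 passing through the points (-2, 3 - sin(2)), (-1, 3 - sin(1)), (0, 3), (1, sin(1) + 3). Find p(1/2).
-sin(2)/16 + 5*sin(1)/8 + 3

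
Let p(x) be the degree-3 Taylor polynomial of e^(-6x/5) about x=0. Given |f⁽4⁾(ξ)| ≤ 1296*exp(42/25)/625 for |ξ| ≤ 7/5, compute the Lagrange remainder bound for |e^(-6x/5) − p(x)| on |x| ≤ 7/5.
129654*exp(42/25)/390625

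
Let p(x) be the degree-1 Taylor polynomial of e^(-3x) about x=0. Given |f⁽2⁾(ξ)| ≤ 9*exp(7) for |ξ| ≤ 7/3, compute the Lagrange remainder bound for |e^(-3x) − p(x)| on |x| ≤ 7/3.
49*exp(7)/2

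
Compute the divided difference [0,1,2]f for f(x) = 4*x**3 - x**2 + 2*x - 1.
11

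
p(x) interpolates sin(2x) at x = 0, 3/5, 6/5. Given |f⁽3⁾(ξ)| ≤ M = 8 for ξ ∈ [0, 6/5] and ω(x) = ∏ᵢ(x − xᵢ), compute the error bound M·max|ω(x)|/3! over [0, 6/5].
8*sqrt(3)/125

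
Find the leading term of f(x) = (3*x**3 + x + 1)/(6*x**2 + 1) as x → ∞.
x/2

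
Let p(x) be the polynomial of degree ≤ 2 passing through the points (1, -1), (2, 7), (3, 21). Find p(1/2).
-11/4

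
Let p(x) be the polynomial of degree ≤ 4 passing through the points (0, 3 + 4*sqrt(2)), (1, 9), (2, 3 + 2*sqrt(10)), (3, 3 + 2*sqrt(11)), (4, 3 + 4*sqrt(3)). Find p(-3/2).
-2031/16 - 385*sqrt(11)/16 + 315*sqrt(3)/32 + 1155*sqrt(2)/32 + 1485*sqrt(10)/32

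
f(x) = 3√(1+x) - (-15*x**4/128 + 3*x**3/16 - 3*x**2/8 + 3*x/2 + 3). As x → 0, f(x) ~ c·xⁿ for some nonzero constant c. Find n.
5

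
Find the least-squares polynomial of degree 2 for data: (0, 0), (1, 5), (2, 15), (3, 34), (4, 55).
-1/7 + (153/70)x + (41/14)x²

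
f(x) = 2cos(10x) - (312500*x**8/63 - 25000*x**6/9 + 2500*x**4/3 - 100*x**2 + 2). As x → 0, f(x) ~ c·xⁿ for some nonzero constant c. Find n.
10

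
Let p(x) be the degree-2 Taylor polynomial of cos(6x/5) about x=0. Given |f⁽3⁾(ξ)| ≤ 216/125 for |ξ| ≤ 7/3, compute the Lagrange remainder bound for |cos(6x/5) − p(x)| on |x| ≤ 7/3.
1372/375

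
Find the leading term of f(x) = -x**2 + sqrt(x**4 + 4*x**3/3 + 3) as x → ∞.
2*x/3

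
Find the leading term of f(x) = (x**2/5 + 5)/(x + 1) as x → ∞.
x/5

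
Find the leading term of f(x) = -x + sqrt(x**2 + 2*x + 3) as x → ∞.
1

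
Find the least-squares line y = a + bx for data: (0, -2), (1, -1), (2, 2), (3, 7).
a = -3, b = 3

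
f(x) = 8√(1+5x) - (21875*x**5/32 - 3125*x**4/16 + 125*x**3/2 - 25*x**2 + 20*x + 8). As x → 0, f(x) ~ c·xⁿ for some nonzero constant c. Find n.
6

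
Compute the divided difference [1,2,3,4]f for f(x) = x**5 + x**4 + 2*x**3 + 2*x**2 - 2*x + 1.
77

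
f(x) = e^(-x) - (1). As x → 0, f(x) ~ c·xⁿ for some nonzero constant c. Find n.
1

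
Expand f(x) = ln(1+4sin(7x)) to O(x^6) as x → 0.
28*x - 392*x**2 + 21266*x**3/3 - 441784*x**4/3 + 19580155*x**5/6 + O(x**6)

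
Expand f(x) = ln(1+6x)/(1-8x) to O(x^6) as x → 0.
6*x + 30*x**2 + 312*x**3 + 2172*x**4 + 94656*x**5/5 + O(x**6)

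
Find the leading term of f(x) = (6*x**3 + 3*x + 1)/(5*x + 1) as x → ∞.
6*x**2/5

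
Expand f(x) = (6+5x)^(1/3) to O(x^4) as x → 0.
6**(1/3) + 5*6**(1/3)*x/18 - 25*6**(1/3)*x**2/324 + 625*6**(1/3)*x**3/17496 + O(x**4)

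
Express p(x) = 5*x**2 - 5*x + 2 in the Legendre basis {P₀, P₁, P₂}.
(11/3)P₀ + (-5)P₁ + (10/3)P₂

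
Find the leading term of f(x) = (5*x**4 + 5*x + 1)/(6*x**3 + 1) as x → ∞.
5*x/6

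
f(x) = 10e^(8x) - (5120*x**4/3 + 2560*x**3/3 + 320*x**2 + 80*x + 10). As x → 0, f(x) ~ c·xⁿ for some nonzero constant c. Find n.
5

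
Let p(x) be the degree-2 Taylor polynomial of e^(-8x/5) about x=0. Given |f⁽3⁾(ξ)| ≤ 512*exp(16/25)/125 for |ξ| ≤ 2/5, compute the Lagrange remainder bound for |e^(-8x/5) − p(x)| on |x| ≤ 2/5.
2048*exp(16/25)/46875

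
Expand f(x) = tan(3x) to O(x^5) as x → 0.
3*x + 9*x**3 + O(x**5)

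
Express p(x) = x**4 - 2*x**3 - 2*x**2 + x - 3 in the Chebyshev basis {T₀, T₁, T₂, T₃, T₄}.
(-29/8)T₀ + (-1/2)T₁ + (-1/2)T₂ + (-1/2)T₃ + (1/8)T₄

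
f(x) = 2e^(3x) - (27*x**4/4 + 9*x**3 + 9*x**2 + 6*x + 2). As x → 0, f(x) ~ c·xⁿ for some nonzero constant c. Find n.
5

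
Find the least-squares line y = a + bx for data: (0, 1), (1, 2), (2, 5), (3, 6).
a = 4/5, b = 9/5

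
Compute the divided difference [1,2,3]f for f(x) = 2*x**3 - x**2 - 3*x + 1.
11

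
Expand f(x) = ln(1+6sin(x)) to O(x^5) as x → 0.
6*x - 18*x**2 + 71*x**3 - 318*x**4 + O(x**5)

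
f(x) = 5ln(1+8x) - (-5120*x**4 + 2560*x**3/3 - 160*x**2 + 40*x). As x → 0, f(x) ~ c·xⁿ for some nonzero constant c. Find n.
5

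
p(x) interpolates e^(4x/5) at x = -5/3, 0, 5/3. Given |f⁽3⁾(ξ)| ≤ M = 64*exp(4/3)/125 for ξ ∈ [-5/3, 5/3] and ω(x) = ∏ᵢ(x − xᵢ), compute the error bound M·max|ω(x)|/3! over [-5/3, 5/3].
64*sqrt(3)*exp(4/3)/729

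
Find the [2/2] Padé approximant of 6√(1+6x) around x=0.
(135*x**2/2 + 45*x + 6)/(9*x**2/4 + 9*x/2 + 1)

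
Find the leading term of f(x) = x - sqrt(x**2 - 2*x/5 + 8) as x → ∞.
1/5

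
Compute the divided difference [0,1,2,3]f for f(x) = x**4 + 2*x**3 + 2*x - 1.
8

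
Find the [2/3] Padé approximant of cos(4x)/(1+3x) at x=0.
(1 - 20*x**2/3)/(4*x**3 + 4*x**2/3 + 3*x + 1)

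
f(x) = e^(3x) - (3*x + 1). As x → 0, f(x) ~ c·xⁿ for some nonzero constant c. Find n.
2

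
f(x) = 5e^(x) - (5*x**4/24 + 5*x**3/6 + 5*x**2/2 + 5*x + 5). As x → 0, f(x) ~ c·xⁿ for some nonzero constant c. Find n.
5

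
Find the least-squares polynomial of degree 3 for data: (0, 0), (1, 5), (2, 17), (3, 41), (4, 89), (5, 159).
1/6 + (101/36)x + (2/3)x² + (37/36)x³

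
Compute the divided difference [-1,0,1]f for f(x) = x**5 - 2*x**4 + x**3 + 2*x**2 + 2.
0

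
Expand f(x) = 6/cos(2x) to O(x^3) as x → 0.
6 + 12*x**2 + O(x**3)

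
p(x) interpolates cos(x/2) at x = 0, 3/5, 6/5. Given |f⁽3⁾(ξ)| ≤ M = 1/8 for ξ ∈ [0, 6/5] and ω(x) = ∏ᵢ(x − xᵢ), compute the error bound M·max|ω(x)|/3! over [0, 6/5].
sqrt(3)/1000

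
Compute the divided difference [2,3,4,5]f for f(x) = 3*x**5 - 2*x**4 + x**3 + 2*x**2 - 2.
348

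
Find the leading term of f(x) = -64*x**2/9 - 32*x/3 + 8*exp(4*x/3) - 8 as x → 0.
256*x**3/81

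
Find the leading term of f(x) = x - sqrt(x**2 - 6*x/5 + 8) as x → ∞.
3/5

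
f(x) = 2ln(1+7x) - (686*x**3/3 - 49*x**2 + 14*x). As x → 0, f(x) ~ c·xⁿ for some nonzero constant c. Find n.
4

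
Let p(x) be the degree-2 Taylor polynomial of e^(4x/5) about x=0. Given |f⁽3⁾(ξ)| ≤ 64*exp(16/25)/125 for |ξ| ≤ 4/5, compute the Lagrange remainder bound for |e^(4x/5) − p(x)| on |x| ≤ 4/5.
2048*exp(16/25)/46875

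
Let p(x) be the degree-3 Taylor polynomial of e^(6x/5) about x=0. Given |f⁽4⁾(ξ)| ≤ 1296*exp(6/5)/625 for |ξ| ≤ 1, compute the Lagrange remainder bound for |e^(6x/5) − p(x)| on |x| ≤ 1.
54*exp(6/5)/625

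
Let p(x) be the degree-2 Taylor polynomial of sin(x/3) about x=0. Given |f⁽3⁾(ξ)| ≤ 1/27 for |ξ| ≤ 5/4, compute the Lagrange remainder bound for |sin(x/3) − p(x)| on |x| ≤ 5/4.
125/10368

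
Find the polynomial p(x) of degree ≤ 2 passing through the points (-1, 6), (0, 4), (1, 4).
x**2 - x + 4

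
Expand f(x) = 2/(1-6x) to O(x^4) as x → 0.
2 + 12*x + 72*x**2 + 432*x**3 + O(x**4)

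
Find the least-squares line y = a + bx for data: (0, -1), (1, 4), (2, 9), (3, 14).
a = -1, b = 5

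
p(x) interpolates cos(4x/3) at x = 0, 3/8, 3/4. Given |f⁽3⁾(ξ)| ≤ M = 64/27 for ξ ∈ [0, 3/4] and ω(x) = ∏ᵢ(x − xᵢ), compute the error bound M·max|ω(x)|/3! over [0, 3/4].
sqrt(3)/216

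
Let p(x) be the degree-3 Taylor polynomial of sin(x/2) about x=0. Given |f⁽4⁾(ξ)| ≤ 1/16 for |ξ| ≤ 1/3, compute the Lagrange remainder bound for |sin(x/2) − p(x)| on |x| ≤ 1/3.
1/31104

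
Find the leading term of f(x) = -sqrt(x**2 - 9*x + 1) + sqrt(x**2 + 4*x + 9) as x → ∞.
13/2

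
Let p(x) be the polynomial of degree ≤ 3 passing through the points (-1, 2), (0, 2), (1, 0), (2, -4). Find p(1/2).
5/4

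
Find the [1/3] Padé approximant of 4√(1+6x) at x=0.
(21*x + 4)/(27*x**3/8 - 9*x**2/4 + 9*x/4 + 1)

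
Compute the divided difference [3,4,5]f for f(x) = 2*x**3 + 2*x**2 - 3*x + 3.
26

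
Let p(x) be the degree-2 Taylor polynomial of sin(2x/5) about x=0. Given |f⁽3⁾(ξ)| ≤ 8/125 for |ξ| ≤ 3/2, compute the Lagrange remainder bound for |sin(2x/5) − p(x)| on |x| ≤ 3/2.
9/250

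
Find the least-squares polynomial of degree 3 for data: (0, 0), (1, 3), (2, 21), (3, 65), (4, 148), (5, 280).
1/63 + (-229/378)x + (415/252)x² + (209/108)x³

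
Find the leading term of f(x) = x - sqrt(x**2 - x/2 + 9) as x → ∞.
1/4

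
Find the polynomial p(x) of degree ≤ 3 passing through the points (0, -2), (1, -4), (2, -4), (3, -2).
x**2 - 3*x - 2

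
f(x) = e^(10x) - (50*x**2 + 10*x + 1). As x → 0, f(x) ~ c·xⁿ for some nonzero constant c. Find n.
3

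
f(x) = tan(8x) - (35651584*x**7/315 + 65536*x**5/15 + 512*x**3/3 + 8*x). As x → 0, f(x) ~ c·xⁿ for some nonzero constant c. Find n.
9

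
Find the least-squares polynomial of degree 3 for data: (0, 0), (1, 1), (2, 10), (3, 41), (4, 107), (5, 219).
13/126 + (299/756)x + (-121/63)x² + (229/108)x³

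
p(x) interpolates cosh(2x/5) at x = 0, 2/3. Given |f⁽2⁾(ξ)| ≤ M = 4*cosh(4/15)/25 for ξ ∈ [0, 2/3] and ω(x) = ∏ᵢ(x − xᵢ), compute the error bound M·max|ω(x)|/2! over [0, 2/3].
2*cosh(4/15)/225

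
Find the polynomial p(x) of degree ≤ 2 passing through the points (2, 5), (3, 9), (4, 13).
4*x - 3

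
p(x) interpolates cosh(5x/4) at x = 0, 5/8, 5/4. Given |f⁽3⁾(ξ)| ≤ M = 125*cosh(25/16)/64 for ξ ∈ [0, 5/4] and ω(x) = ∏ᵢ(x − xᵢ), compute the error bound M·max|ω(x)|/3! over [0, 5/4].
15625*sqrt(3)*cosh(25/16)/884736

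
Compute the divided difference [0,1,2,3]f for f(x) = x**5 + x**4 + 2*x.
31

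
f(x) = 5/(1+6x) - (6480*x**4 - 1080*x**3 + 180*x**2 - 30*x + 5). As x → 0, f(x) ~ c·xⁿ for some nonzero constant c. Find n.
5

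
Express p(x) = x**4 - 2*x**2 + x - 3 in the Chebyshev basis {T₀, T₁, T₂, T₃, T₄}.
(-29/8)T₀ + T₁ + (-1/2)T₂ + (1/8)T₄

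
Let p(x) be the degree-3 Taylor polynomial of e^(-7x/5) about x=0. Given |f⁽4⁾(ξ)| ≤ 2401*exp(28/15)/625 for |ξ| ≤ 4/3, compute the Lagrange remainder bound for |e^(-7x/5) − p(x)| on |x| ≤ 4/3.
76832*exp(28/15)/151875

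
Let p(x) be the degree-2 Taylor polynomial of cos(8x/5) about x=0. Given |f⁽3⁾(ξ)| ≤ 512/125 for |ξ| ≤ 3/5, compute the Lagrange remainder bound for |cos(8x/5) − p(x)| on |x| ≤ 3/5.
2304/15625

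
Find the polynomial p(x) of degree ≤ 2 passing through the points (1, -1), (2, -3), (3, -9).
-2*x**2 + 4*x - 3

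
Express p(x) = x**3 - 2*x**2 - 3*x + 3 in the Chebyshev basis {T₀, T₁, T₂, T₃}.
(2)T₀ + (-9/4)T₁ - T₂ + (1/4)T₃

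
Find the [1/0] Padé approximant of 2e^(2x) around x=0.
4*x + 2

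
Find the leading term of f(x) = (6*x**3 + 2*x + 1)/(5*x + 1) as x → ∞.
6*x**2/5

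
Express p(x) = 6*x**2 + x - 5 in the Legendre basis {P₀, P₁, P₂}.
(-3)P₀ + P₁ + (4)P₂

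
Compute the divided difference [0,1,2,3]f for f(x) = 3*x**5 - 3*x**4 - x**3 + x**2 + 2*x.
56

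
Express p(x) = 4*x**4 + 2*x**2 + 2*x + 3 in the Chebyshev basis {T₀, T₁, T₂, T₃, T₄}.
(11/2)T₀ + (2)T₁ + (3)T₂ + (1/2)T₄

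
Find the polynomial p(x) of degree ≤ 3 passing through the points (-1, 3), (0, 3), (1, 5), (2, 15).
x**3 + x**2 + 3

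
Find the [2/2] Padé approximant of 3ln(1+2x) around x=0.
6*x*(x + 1)/(2*x**2/3 + 2*x + 1)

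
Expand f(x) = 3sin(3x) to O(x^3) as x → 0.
9*x + O(x**3)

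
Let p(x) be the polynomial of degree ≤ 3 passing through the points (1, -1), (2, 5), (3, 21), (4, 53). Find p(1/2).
-17/8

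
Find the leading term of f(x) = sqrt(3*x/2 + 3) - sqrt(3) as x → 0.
sqrt(3)*x/4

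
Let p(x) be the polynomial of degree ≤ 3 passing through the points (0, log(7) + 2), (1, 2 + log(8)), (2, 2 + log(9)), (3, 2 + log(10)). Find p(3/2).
2 + log(6*2**(5/8)*3**(1/8)*35**(15/16)/35)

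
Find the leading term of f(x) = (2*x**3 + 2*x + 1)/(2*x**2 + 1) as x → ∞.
x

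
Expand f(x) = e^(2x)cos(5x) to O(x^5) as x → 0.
1 + 2*x - 21*x**2/2 - 71*x**3/3 + 41*x**4/24 + O(x**5)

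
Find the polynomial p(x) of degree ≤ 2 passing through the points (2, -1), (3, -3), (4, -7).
-x**2 + 3*x - 3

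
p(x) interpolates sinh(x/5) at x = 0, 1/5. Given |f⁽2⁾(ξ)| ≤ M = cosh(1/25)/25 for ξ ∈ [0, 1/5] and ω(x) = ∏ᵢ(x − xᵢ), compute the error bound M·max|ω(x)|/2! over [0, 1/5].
cosh(1/25)/5000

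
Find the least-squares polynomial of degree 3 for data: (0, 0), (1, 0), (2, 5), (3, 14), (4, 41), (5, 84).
-11/126 + (773/756)x + (-167/126)x² + (97/108)x³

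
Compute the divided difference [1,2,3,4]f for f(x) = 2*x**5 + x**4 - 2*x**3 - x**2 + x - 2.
138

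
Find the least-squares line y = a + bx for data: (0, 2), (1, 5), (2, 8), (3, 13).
a = 8/5, b = 18/5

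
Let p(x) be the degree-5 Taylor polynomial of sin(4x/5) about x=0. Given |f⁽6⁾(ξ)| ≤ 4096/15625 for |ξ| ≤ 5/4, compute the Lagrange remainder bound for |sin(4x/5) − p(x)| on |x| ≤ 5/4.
1/720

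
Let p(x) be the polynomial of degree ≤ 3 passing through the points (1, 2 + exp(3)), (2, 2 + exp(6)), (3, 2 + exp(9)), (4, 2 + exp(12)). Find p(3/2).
-5*exp(9)/16 + 2 + 5*exp(3)/16 + 15*exp(6)/16 + exp(12)/16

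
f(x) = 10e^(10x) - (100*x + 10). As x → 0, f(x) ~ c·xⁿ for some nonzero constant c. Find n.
2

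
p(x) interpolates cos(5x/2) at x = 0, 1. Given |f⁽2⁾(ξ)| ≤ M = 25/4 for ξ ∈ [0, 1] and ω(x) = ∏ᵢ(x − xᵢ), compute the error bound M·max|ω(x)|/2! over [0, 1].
25/32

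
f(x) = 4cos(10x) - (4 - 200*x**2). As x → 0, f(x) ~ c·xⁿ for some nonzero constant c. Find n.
4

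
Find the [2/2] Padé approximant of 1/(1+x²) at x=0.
1/(x**2 + 1)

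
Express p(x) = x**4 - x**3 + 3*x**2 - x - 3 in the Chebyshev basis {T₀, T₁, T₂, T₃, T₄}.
(-9/8)T₀ + (-7/4)T₁ + (2)T₂ + (-1/4)T₃ + (1/8)T₄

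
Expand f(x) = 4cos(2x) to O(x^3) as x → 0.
4 - 8*x**2 + O(x**3)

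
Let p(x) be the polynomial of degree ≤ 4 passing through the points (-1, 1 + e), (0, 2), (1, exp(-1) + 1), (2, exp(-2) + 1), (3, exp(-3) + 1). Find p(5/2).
(-70*exp(2) + 35 + 140*e + (156 - 5*e)*exp(3))*exp(-3)/128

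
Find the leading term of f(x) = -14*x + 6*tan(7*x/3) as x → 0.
686*x**3/27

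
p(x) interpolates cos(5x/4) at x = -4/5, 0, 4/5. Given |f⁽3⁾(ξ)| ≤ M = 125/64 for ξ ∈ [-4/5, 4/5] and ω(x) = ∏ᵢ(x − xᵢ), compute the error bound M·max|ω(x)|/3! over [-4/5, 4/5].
sqrt(3)/27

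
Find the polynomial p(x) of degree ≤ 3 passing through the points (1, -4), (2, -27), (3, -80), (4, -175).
-2*x**3 - 3*x**2 + 1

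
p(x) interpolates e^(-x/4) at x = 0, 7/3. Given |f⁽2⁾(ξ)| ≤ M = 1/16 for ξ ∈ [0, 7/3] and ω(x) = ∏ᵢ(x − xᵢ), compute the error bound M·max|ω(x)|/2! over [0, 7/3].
49/1152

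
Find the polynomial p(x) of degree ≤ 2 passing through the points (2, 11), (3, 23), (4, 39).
2*x**2 + 2*x - 1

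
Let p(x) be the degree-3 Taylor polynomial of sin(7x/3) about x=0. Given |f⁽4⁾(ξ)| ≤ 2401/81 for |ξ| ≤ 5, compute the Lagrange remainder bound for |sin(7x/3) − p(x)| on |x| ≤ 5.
1500625/1944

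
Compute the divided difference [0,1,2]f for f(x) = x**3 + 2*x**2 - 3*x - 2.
5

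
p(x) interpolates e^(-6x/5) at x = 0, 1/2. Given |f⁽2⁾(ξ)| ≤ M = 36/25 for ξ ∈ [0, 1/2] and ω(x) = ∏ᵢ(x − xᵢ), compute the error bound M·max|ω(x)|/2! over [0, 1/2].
9/200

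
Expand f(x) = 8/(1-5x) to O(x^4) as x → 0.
8 + 40*x + 200*x**2 + 1000*x**3 + O(x**4)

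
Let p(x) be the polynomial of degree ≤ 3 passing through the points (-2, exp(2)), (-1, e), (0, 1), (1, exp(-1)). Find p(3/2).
(e*(-5*exp(2) - 35 + 21*e) + 35)*exp(-1)/16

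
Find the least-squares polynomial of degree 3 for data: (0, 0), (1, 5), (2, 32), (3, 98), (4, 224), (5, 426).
(19/42)x + (43/28)x² + (37/12)x³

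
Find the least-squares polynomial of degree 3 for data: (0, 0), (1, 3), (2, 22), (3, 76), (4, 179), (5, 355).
-5/42 + (401/252)x + (-53/42)x² + (109/36)x³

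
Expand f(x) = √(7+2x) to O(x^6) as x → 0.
sqrt(7) + sqrt(7)*x/7 - sqrt(7)*x**2/98 + sqrt(7)*x**3/686 - 5*sqrt(7)*x**4/19208 + sqrt(7)*x**5/19208 + O(x**6)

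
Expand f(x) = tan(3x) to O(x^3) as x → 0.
3*x + O(x**3)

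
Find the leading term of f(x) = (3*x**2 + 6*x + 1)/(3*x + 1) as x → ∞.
x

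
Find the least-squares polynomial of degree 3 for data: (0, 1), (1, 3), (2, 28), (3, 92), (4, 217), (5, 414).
10/9 + (-1567/378)x + (745/252)x² + (311/108)x³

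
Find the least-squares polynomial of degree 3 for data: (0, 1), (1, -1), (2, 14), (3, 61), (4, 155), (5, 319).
47/63 + (-1079/378)x + (-67/63)x² + (155/54)x³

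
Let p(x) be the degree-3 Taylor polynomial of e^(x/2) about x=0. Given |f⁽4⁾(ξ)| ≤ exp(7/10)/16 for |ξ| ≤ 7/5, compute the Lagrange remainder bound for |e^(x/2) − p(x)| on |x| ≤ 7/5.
2401*exp(7/10)/240000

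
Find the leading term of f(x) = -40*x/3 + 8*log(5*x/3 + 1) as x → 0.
-100*x**2/9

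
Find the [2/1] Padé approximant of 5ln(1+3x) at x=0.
15*x*(x + 2)/(2*(2*x + 1))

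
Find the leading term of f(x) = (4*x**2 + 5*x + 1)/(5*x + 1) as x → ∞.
4*x/5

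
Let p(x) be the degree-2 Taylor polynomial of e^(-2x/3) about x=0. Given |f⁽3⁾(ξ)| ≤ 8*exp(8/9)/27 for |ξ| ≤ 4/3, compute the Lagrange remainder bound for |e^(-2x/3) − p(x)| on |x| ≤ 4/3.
256*exp(8/9)/2187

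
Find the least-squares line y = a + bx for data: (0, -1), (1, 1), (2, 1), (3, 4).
a = -1, b = 3/2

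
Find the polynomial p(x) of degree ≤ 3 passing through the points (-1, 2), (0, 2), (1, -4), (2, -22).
-x**3 - 3*x**2 - 2*x + 2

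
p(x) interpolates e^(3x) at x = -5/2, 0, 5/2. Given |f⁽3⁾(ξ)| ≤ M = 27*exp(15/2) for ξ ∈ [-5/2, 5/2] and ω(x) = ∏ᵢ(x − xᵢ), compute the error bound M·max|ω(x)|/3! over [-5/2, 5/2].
125*sqrt(3)*exp(15/2)/8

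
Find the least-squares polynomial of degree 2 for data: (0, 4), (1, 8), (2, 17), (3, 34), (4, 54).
137/35 + (41/35)x + (20/7)x²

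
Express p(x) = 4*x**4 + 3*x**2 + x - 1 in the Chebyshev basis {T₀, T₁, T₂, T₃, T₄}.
(2)T₀ + T₁ + (7/2)T₂ + (1/2)T₄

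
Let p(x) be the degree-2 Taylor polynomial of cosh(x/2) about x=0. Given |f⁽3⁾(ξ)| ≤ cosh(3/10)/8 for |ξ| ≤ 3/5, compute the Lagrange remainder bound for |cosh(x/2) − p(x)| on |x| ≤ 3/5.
9*cosh(3/10)/2000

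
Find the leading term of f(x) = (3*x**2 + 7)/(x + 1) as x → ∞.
3*x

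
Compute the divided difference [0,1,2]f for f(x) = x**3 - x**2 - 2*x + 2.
2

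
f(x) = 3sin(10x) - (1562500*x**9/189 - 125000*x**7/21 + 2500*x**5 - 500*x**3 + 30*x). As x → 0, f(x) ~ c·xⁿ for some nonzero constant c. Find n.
11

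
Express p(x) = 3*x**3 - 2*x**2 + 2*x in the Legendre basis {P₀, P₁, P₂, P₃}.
(-2/3)P₀ + (19/5)P₁ + (-4/3)P₂ + (6/5)P₃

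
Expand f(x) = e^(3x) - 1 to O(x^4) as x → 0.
3*x + 9*x**2/2 + 9*x**3/2 + O(x**4)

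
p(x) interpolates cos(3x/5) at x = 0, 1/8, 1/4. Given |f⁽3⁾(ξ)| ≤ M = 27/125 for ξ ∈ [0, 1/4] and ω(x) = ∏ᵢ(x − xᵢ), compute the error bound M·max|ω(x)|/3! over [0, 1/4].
sqrt(3)/64000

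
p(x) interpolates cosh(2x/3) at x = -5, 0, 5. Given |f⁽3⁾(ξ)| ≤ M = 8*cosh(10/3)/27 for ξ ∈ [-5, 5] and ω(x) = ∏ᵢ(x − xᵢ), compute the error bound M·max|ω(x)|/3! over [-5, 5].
1000*sqrt(3)*cosh(10/3)/729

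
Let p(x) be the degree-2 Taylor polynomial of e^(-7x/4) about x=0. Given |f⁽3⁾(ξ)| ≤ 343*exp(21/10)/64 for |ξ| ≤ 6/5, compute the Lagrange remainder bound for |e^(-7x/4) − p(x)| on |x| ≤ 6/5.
3087*exp(21/10)/2000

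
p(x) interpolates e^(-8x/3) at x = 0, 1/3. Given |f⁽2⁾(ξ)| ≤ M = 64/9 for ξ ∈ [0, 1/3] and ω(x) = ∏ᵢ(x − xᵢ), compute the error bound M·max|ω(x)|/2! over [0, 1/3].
8/81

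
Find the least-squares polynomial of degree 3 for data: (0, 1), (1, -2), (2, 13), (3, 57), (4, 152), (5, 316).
29/42 + (-743/252)x + (-5/3)x² + (107/36)x³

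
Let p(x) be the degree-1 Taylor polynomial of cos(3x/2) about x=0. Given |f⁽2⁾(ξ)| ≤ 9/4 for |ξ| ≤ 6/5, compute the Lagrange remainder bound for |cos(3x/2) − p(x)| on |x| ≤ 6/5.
81/50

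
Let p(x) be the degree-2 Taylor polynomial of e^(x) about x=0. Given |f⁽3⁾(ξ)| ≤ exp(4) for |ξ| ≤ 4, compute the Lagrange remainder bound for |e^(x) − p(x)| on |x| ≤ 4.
32*exp(4)/3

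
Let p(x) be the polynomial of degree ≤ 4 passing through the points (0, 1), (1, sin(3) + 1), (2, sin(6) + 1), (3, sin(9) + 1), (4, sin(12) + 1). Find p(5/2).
45*sin(6)/64 - 5*sin(3)/32 - 5*sin(12)/128 + 15*sin(9)/32 + 1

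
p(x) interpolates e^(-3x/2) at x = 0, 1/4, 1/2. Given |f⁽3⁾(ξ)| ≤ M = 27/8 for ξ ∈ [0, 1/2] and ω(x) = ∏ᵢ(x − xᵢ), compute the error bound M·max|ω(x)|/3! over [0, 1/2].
sqrt(3)/512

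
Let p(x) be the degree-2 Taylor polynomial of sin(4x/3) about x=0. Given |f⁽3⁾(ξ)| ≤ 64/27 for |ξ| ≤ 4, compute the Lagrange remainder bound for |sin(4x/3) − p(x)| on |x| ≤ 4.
2048/81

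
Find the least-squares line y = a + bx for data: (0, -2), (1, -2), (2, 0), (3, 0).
a = -11/5, b = 4/5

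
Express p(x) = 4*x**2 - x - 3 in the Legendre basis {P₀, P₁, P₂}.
(-5/3)P₀ - P₁ + (8/3)P₂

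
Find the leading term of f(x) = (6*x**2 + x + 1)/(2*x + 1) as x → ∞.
3*x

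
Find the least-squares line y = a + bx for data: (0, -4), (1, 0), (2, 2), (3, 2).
a = -3, b = 2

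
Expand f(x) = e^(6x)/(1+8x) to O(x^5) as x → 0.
1 - 2*x + 34*x**2 - 236*x**3 + 1942*x**4 + O(x**5)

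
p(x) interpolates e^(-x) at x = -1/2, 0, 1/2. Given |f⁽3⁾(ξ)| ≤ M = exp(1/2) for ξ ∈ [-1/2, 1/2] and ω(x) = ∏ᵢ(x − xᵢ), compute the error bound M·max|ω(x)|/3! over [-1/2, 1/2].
sqrt(3)*exp(1/2)/216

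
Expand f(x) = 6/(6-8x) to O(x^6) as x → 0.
1 + 4*x/3 + 16*x**2/9 + 64*x**3/27 + 256*x**4/81 + 1024*x**5/243 + O(x**6)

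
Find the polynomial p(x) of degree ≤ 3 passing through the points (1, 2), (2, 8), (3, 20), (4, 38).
3*x**2 - 3*x + 2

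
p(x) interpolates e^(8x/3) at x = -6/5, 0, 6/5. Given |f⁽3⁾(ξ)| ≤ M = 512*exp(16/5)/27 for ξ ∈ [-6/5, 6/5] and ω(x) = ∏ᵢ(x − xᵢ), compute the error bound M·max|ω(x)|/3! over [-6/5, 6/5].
4096*sqrt(3)*exp(16/5)/3375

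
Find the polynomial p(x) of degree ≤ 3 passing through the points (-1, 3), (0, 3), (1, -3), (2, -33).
-3*x**3 - 3*x**2 + 3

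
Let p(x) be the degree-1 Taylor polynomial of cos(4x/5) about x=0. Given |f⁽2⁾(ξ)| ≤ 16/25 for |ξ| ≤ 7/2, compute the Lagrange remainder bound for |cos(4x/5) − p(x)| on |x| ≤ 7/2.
98/25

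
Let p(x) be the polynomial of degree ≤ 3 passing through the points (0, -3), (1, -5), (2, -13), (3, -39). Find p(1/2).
-4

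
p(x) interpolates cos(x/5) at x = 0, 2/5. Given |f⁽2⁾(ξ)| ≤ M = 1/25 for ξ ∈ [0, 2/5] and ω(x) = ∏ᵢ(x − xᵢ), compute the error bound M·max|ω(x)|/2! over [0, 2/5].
1/1250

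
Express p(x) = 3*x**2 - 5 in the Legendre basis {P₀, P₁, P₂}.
(-4)P₀ + (2)P₂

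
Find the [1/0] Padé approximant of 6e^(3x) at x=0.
18*x + 6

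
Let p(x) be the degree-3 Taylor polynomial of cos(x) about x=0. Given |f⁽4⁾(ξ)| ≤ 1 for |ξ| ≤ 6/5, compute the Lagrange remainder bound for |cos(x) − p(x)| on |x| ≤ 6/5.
54/625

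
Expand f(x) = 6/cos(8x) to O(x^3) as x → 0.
6 + 192*x**2 + O(x**3)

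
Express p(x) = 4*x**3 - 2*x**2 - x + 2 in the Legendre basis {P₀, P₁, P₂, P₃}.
(4/3)P₀ + (7/5)P₁ + (-4/3)P₂ + (8/5)P₃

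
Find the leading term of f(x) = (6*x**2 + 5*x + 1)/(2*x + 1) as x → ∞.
3*x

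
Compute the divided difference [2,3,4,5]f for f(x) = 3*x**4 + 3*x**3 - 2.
45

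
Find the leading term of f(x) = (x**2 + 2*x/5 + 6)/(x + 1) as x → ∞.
x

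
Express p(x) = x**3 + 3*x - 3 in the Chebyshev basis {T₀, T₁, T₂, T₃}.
(-3)T₀ + (15/4)T₁ + (1/4)T₃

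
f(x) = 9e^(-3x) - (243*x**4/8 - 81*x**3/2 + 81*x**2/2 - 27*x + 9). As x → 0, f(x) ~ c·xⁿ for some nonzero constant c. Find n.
5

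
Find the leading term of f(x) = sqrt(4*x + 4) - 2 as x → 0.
x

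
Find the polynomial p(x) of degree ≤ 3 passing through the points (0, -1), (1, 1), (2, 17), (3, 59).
2*x**3 + x**2 - x - 1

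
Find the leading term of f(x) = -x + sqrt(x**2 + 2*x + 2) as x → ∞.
1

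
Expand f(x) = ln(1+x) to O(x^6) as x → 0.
x - x**2/2 + x**3/3 - x**4/4 + x**5/5 + O(x**6)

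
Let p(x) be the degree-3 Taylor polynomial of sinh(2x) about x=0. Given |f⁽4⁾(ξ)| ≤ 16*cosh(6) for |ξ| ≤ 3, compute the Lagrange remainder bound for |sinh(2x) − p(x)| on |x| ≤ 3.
54*cosh(6)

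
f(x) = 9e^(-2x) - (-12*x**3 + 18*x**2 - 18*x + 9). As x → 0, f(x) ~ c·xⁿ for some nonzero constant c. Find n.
4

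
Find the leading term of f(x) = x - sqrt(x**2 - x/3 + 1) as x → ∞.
1/6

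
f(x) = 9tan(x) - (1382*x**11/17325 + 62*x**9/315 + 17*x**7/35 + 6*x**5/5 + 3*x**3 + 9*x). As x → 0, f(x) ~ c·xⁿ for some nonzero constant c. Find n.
13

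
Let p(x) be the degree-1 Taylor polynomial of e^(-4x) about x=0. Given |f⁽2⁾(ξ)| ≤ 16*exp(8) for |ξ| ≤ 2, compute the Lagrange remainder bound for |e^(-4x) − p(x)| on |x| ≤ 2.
32*exp(8)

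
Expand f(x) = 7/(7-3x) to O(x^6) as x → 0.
1 + 3*x/7 + 9*x**2/49 + 27*x**3/343 + 81*x**4/2401 + 243*x**5/16807 + O(x**6)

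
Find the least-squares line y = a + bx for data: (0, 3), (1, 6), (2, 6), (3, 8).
a = 7/2, b = 3/2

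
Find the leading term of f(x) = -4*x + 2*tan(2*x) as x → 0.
16*x**3/3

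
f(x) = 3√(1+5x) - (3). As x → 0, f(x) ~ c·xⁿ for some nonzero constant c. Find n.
1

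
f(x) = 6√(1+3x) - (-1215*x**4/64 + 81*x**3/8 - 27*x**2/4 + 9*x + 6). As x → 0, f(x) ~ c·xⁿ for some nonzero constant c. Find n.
5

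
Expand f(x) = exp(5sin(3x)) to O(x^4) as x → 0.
1 + 15*x + 225*x**2/2 + 540*x**3 + O(x**4)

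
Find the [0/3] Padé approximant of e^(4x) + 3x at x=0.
1/(-725*x**3/3 + 41*x**2 - 7*x + 1)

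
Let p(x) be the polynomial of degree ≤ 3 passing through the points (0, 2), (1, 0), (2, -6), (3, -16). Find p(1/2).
3/2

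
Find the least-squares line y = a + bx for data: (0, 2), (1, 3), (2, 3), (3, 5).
a = 19/10, b = 9/10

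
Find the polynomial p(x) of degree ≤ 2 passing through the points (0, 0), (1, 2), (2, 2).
-x**2 + 3*x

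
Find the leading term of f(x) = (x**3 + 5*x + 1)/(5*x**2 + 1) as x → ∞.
x/5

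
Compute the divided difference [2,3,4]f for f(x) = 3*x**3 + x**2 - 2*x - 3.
28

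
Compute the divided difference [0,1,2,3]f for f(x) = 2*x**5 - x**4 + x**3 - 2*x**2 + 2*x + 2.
45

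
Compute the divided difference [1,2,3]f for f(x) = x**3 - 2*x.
6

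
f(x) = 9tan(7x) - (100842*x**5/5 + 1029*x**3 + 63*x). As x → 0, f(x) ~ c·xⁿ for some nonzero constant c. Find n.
7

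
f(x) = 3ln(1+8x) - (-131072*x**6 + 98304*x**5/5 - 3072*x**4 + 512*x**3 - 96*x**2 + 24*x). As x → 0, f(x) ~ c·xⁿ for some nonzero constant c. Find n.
7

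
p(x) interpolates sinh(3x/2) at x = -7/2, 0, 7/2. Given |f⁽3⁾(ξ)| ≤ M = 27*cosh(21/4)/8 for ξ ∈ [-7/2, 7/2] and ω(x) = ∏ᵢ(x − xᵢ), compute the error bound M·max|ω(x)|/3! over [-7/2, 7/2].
343*sqrt(3)*cosh(21/4)/64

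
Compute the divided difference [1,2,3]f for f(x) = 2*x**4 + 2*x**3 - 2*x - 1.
62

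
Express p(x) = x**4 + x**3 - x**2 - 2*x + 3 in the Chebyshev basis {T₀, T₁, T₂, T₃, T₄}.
(23/8)T₀ + (-5/4)T₁ + (1/4)T₃ + (1/8)T₄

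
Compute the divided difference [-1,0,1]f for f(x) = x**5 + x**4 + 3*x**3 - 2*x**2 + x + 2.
-1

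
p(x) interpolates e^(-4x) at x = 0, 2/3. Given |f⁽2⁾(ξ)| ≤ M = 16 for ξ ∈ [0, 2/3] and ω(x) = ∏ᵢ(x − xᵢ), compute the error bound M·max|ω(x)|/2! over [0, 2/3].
8/9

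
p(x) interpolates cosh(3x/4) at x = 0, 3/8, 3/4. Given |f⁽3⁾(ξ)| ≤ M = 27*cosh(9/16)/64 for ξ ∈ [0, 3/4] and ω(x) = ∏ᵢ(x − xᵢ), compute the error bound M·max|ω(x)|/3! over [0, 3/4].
27*sqrt(3)*cosh(9/16)/32768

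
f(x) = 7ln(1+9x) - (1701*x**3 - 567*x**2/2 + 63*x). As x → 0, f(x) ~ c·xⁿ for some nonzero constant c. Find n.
4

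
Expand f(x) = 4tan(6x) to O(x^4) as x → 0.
24*x + 288*x**3 + O(x**4)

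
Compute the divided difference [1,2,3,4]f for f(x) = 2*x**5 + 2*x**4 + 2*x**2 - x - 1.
150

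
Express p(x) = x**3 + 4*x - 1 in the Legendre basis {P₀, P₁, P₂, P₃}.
-P₀ + (23/5)P₁ + (2/5)P₃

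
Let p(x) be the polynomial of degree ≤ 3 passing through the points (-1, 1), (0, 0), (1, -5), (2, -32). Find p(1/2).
-7/8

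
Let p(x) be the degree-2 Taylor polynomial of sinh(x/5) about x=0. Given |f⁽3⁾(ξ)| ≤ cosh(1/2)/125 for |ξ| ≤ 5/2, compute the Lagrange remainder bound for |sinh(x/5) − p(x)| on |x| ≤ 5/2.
cosh(1/2)/48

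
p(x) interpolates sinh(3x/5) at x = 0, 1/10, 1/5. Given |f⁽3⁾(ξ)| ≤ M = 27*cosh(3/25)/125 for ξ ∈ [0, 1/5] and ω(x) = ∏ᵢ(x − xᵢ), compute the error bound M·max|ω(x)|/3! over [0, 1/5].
sqrt(3)*cosh(3/25)/125000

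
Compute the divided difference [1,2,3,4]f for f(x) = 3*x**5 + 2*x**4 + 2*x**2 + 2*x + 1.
215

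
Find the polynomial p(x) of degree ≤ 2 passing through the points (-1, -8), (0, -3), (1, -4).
-3*x**2 + 2*x - 3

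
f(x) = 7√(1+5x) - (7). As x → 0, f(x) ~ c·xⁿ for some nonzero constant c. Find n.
1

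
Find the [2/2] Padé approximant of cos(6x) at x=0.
(1 - 15*x**2)/(3*x**2 + 1)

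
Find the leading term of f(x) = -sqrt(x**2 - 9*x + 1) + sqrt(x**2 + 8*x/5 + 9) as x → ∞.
53/10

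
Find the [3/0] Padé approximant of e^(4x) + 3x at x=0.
32*x**3/3 + 8*x**2 + 7*x + 1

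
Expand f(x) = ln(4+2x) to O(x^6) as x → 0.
log(4) + x/2 - x**2/8 + x**3/24 - x**4/64 + x**5/160 + O(x**6)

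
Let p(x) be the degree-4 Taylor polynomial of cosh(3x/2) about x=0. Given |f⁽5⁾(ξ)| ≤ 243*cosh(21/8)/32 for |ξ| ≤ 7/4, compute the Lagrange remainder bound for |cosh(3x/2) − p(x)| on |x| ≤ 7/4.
1361367*cosh(21/8)/1310720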